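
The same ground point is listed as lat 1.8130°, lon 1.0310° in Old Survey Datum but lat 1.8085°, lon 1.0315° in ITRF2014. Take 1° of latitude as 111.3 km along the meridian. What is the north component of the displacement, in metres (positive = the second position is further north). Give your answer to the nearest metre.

Δφ = 1.8085° − 1.8130° = -0.0045°; Δλ = 1.0315° − 1.0310° = +0.0005°.
ΔN = Δφ × 111300 = -500.8 m; ΔE = Δλ × 111300 × cos(1.8130°) = +0.0005 × 111300 × 0.999499 = 55.6 m.

ΔN = -501 m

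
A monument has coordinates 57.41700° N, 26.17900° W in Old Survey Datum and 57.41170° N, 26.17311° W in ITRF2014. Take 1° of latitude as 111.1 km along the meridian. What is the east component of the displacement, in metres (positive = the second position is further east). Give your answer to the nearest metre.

ΔE = 352 m

Δφ = 57.41170° − 57.41700° = -0.00530°; Δλ = -26.17311° − -26.17900° = +0.00589°.
ΔN = Δφ × 111100 = -588.8 m; ΔE = Δλ × 111100 × cos(57.41700°) = +0.00589 × 111100 × 0.538521 = 352.4 m.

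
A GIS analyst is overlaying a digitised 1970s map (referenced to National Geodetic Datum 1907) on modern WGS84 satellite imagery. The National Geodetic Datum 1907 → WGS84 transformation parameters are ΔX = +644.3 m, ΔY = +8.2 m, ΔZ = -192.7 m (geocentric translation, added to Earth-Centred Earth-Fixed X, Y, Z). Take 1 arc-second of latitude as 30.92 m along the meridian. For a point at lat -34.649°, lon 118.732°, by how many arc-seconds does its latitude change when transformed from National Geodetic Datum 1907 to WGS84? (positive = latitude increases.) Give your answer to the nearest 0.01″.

Δφ = -10.69″

sin φ = -0.568547, cos φ = 0.822650, sin λ = 0.876878, cos λ = -0.480713.
North component: ΔN = −sin φ cos λ·ΔX − sin φ sin λ·ΔY + cos φ·ΔZ = −(-0.568547)(-0.480713)(644.3) − (-0.568547)(0.876878)(8.2) + (0.822650)(-192.7) = -330.53 m.
1° of latitude spans 3600 × 30.92 = 111312 m, so Δφ = -330.53 / 111312 × 3600 = -10.690″.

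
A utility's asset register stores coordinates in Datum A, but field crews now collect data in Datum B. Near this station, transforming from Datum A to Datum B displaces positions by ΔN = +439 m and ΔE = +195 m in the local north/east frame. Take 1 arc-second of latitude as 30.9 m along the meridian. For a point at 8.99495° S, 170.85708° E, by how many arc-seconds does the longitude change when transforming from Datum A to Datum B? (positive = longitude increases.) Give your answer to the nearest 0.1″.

At latitude -8.99495°, cos φ = 0.987702.
1″ of longitude at this latitude = 30.90 × cos φ = 30.5200 m, so Δλ = 195.0 / 30.5200 = 6.389″.

Δλ = 6.4″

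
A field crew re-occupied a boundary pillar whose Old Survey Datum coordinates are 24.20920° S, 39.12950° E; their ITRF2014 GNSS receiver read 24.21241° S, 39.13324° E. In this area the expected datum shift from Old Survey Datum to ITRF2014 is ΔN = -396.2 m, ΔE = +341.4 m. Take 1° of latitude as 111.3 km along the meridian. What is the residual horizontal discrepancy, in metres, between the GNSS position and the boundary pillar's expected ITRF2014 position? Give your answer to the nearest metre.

55 m

Observed coordinate differences: Δφ = -0.00321°, Δλ = +0.00374°.
Converting to metres (1° lat = 111300 m, cos φ = 0.912054): observed ΔN = -357.3 m, observed ΔE = 379.7 m.
Subtracting the expected shift leaves a residual of -357.3 − (-396.2) = 38.9 m north and 379.7 − (341.4) = 38.3 m east.
Residual distance = √(38.9² + 38.3²) = 54.6 m.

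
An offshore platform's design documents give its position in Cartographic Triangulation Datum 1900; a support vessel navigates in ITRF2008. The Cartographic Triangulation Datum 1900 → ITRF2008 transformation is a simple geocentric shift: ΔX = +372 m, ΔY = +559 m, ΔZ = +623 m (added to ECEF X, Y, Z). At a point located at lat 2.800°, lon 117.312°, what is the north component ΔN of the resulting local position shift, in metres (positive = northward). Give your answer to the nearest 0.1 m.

The local north axis is (−sin φ cos λ, −sin φ sin λ, cos φ), giving ΔN = 8.338 − 24.263 + 622.256 = 606.33 m.

ΔN = 606.3 m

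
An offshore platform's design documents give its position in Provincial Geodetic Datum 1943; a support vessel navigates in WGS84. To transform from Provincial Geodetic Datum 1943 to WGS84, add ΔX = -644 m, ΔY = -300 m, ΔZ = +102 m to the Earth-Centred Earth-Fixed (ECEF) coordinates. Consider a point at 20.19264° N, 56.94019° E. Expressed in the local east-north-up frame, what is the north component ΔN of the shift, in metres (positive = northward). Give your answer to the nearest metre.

The local north axis is (−sin φ cos λ, −sin φ sin λ, cos φ), giving ΔN = 121.265 + 86.788 + 95.731 = 303.78 m.

ΔN = 304 m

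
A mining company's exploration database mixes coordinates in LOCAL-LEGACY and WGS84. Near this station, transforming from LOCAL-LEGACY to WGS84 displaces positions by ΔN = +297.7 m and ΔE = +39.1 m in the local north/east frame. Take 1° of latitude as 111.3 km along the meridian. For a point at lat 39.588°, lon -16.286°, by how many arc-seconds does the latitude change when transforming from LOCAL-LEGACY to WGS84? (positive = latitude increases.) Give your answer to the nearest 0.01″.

Δφ = 9.63″

1° of latitude = 111.3 km, so Δφ = 297.7 / 111300 = 0.0026748° = 9.629″.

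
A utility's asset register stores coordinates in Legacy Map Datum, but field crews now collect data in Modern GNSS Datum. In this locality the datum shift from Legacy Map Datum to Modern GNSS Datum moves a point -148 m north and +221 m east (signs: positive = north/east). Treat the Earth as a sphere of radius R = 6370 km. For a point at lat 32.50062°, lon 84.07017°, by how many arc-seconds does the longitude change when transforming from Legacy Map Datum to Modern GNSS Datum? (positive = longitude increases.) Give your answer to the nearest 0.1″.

Δλ = 8.5″

At latitude 32.50062°, cos φ = 0.843386.
One radian of longitude at latitude φ spans R cos φ, so Δλ = ΔE / (R cos φ) = 221.0 / (6370000 × 0.843386) = 4.1136e-05 rad = 8.485″.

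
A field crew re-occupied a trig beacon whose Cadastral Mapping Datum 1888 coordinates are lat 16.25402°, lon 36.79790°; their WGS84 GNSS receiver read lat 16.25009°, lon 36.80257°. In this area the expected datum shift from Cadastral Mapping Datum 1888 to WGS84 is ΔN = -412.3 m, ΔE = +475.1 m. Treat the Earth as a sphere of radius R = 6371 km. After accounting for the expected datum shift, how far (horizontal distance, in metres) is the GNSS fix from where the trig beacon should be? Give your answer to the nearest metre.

Observed coordinate differences: Δφ = -0.00393°, Δλ = +0.00467°.
Converting to metres (1° lat = 111195 m, cos φ = 0.960030): observed ΔN = -437.0 m, observed ΔE = 498.5 m.
Subtracting the expected shift leaves a residual of -437.0 − (-412.3) = -24.7 m north and 498.5 − (475.1) = 23.4 m east.
Residual distance = √((-24.7)² + 23.4²) = 34.0 m.

34 m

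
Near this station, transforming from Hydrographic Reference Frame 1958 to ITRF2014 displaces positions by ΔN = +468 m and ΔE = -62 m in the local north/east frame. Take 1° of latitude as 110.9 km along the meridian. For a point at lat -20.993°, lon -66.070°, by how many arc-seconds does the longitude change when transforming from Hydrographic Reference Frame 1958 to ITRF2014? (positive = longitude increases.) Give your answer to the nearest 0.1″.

Δλ = -2.2″

At latitude -20.993°, cos φ = 0.933624.
1° of longitude at this latitude = 110.9 × cos φ = 103.54 km, so Δλ = -62.0 / 103538.9 = -0.0005988° = -2.156″.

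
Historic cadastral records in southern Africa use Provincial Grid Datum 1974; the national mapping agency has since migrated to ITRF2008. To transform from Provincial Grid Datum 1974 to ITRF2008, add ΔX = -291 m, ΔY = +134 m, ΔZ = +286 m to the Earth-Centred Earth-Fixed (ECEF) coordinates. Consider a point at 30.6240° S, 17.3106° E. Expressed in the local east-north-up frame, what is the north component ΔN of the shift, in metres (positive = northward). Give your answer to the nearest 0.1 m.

ΔN = 124.9 m

At φ = -30.6240°, λ = 17.3106°: sin φ = -0.509402, cos φ = 0.860529, sin λ = 0.297552, cos λ = 0.954706.
ΔN = −sin φ cos λ·ΔX − sin φ sin λ·ΔY + cos φ·ΔZ = −(-0.509402)(0.954706)(-291) − (-0.509402)(0.297552)(134) + (0.860529)(286) = 124.90 m.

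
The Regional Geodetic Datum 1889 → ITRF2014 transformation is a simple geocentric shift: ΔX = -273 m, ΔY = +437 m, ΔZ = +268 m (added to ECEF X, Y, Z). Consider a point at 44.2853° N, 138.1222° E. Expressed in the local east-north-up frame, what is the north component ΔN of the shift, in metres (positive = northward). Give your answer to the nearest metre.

At φ = 44.2853°, λ = 138.1222°: sin φ = 0.698232, cos φ = 0.715872, sin λ = 0.667544, cos λ = -0.744570.
ΔN = −sin φ cos λ·ΔX − sin φ sin λ·ΔY + cos φ·ΔZ = −(0.698232)(-0.744570)(-273) − (0.698232)(0.667544)(437) + (0.715872)(268) = -153.76 m.

ΔN = -154 m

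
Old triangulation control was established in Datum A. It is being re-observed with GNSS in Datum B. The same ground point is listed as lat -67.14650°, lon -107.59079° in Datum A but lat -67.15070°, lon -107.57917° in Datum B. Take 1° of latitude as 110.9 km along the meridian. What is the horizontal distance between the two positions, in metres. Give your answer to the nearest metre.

Δφ = -67.15070° − -67.14650° = -0.00420°; Δλ = -107.57917° − -107.59079° = +0.01162°.
ΔN = Δφ × 110900 = -465.8 m; ΔE = Δλ × 110900 × cos(-67.14650°) = +0.01162 × 110900 × 0.388376 = 500.5 m.
Distance = √(ΔE² + ΔN²) = √(500.5² + (-465.8)²) = 683.7 m.

684 m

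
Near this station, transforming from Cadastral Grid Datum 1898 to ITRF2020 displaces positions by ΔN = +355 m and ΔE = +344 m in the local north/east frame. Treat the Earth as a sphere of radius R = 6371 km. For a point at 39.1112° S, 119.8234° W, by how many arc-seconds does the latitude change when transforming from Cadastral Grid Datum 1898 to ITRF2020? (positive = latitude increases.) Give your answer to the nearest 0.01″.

Δφ = 11.49″

On a sphere of radius R, 1 rad of latitude = R, so Δφ = ΔN / R = 355.0 / 6371000 = 5.5721e-05 rad = 11.493″.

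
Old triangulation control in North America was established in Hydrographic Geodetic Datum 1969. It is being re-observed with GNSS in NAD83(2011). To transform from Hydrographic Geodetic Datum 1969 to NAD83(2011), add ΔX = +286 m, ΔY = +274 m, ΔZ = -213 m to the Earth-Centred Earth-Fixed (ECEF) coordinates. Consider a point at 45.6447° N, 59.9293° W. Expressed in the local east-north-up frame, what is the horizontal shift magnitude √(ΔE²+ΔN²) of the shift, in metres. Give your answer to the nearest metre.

The local east axis at (φ, λ) is (−sin λ, cos λ, 0), so ΔE = −sin(-59.9293°)·286 + cos(-59.9293°)·274 = 384.80 m.
The local north axis is (−sin φ cos λ, −sin φ sin λ, cos φ), giving ΔN = -102.466 + 169.546 − 148.910 = -81.83 m.
Horizontal magnitude = √(ΔE² + ΔN²) = √(384.80² + (-81.83)²) = 393.40 m.

393 m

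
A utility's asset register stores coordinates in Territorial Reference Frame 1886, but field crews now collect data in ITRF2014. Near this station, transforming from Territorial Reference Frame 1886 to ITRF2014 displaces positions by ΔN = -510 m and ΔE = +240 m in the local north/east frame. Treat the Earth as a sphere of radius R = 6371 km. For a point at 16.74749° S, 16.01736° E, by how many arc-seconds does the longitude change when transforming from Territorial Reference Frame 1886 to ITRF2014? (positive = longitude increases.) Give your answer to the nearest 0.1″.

At latitude -16.74749°, cos φ = 0.957584.
One radian of longitude at latitude φ spans R cos φ, so Δλ = ΔE / (R cos φ) = 240.0 / (6371000 × 0.957584) = 3.9339e-05 rad = 8.114″.

Δλ = 8.1″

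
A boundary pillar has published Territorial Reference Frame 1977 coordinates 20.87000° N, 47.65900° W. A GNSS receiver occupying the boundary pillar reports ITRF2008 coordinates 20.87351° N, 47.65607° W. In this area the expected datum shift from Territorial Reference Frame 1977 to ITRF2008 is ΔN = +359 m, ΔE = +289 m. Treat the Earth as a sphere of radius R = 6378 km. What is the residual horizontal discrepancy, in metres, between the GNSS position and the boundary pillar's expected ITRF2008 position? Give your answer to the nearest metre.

35 m

Observed coordinate differences: Δφ = +0.00351°, Δλ = +0.00293°.
Converting to metres (1° lat = 111317 m, cos φ = 0.934391): observed ΔN = 390.7 m, observed ΔE = 304.8 m.
Subtracting the expected shift leaves a residual of 390.7 − (359) = 31.7 m north and 304.8 − (289) = 15.8 m east.
Residual distance = √(31.7² + 15.8²) = 35.4 m.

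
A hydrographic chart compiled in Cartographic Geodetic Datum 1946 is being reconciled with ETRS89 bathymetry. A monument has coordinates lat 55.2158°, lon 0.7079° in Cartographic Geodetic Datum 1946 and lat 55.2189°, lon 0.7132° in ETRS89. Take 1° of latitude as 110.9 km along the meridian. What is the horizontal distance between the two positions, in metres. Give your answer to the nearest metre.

480 m

Δφ = 55.2189° − 55.2158° = +0.0031°; Δλ = 0.7132° − 0.7079° = +0.0053°.
ΔN = Δφ × 110900 = 343.8 m; ΔE = Δλ × 110900 × cos(55.2158°) = +0.0053 × 110900 × 0.570487 = 335.3 m.
Distance = √(ΔE² + ΔN²) = √(335.3² + 343.8²) = 480.2 m.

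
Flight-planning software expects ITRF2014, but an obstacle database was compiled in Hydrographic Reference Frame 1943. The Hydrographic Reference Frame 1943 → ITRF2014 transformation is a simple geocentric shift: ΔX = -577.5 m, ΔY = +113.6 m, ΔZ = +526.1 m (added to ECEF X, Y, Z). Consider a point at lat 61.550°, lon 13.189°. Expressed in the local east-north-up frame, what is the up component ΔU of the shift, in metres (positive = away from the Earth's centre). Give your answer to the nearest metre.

ΔU = 207 m

At φ = 61.550°, λ = 13.189°: sin φ = 0.879233, cos φ = 0.476392, sin λ = 0.228164, cos λ = 0.973623.
ΔU = cos φ cos λ·ΔX + cos φ sin λ·ΔY + sin φ·ΔZ = (0.476392)(0.973623)(-577.5) + (0.476392)(0.228164)(113.6) + (0.879233)(526.1) = 207.05 m.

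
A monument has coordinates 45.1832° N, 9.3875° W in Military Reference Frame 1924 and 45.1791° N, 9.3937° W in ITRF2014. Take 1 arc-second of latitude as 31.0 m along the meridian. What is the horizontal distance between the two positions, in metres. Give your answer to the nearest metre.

669 m

Δφ = 45.1791° − 45.1832° = -0.0041°; Δλ = -9.3937° − -9.3875° = -0.0062°.
1° of latitude = 3600 × 31.00 = 111600 m.
ΔN = Δφ × 111600 = -457.6 m; ΔE = Δλ × 111600 × cos(45.1832°) = -0.0062 × 111600 × 0.704842 = -487.7 m.
Distance = √(ΔE² + ΔN²) = √((-487.7)² + (-457.6)²) = 668.7 m.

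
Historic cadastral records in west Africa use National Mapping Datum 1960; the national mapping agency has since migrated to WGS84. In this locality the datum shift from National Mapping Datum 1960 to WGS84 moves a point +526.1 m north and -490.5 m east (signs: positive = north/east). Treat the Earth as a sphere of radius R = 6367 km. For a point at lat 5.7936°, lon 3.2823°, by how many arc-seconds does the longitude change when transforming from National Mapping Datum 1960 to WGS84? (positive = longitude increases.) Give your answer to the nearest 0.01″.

Δλ = -15.97″

At latitude 5.7936°, cos φ = 0.994892.
One radian of longitude at latitude φ spans R cos φ, so Δλ = ΔE / (R cos φ) = -490.5 / (6367000 × 0.994892) = -7.7433e-05 rad = -15.972″.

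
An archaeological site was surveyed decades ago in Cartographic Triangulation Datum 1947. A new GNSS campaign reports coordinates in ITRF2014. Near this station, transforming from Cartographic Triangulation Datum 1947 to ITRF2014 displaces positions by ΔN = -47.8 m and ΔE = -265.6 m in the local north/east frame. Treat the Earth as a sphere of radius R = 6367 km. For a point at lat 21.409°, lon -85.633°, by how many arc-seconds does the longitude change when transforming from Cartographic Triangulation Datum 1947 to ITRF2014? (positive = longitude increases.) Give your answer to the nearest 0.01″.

At latitude 21.409°, cos φ = 0.930998.
One radian of longitude at latitude φ spans R cos φ, so Δλ = ΔE / (R cos φ) = -265.6 / (6367000 × 0.930998) = -4.4807e-05 rad = -9.242″.

Δλ = -9.24″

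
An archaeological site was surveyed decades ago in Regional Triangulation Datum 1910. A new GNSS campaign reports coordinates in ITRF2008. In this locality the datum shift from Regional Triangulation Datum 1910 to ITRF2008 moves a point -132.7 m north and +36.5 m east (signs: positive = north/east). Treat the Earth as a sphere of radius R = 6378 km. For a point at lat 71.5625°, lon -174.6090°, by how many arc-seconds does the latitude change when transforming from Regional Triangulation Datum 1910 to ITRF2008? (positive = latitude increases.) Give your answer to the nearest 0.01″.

On a sphere of radius R, 1 rad of latitude = R, so Δφ = ΔN / R = -132.7 / 6378000 = -2.0806e-05 rad = -4.292″.

Δφ = -4.29″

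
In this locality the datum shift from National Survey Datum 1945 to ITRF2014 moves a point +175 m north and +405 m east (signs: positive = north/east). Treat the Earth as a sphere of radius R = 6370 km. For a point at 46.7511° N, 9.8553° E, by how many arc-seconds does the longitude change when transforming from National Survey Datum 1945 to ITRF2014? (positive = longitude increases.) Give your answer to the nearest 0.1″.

Δλ = 19.1″

At latitude 46.7511°, cos φ = 0.685169.
One radian of longitude at latitude φ spans R cos φ, so Δλ = ΔE / (R cos φ) = 405.0 / (6370000 × 0.685169) = 9.2794e-05 rad = 19.140″.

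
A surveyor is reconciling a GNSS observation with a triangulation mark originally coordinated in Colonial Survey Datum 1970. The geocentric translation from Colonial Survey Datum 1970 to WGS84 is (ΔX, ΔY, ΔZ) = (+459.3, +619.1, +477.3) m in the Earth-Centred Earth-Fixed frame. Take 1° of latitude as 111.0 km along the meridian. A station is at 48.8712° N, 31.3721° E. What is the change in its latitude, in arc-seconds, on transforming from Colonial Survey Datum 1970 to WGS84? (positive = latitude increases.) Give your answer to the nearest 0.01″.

sin φ = 0.753233, cos φ = 0.657754, sin λ = 0.520594, cos λ = 0.853804.
North component: ΔN = −sin φ cos λ·ΔX − sin φ sin λ·ΔY + cos φ·ΔZ = −(0.753233)(0.853804)(459.3) − (0.753233)(0.520594)(619.1) + (0.657754)(477.3) = -224.20 m.
1° of latitude spans 111000 m, so Δφ = -224.20 / 111000 × 3600 = -7.271″.

Δφ = -7.27″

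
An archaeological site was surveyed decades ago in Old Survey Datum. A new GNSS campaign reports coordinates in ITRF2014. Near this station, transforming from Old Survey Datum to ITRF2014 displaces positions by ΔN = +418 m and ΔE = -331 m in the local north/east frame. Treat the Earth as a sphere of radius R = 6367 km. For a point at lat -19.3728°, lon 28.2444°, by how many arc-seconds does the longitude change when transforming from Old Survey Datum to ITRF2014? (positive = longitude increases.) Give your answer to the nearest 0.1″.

At latitude -19.3728°, cos φ = 0.943380.
One radian of longitude at latitude φ spans R cos φ, so Δλ = ΔE / (R cos φ) = -331.0 / (6367000 × 0.943380) = -5.5107e-05 rad = -11.367″.

Δλ = -11.4″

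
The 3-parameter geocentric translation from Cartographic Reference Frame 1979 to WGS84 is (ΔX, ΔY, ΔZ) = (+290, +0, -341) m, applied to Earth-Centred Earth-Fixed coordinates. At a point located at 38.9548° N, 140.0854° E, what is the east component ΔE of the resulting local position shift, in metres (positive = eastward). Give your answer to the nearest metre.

The local east axis at (φ, λ) is (−sin λ, cos λ, 0), so ΔE = −sin(140.0854°)·290 + cos(140.0854°)·0 = -186.08 m.

ΔE = -186 m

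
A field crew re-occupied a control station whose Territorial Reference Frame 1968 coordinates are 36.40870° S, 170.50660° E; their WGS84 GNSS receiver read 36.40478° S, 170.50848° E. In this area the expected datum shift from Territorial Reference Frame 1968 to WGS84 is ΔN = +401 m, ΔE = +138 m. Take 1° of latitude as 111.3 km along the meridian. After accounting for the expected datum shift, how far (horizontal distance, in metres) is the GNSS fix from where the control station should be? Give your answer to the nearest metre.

Observed coordinate differences: Δφ = +0.00392°, Δλ = +0.00188°.
Converting to metres (1° lat = 111300 m, cos φ = 0.804804): observed ΔN = 436.3 m, observed ΔE = 168.4 m.
Subtracting the expected shift leaves a residual of 436.3 − (401) = 35.3 m north and 168.4 − (138) = 30.4 m east.
Residual distance = √(35.3² + 30.4²) = 46.6 m.

47 m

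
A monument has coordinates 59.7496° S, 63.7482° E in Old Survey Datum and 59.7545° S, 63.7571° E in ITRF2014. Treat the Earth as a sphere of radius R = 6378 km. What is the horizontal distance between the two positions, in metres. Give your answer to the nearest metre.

Δφ = -59.7545° − -59.7496° = -0.0049°; Δλ = 63.7571° − 63.7482° = +0.0089°.
1° along a meridian = πR/180 = 111317 m.
ΔN = Δφ × 111317 = -545.5 m; ΔE = Δλ × 111317 × cos(-59.7496°) = +0.0089 × 111317 × 0.503780 = 499.1 m.
Distance = √(ΔE² + ΔN²) = √(499.1² + (-545.5)²) = 739.3 m.

739 m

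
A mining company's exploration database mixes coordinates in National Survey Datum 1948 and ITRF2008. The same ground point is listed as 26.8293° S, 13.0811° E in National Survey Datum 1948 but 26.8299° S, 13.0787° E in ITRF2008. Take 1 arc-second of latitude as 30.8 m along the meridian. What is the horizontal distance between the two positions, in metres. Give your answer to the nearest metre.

247 m

Δφ = -26.8299° − -26.8293° = -0.0006°; Δλ = 13.0787° − 13.0811° = -0.0024°.
1° of latitude = 3600 × 30.80 = 110880 m.
ΔN = Δφ × 110880 = -66.5 m; ΔE = Δλ × 110880 × cos(-26.8293°) = -0.0024 × 110880 × 0.892355 = -237.5 m.
Distance = √(ΔE² + ΔN²) = √((-237.5)² + (-66.5)²) = 246.6 m.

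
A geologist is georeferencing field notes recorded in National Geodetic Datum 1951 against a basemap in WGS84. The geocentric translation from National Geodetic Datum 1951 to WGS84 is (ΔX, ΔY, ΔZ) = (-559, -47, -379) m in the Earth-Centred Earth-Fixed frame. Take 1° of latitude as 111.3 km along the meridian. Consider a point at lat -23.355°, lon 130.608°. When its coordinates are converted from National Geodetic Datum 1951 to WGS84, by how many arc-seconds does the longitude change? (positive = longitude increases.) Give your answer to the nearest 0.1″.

Δλ = 16.0″

sin φ = -0.396427, cos φ = 0.918066, sin λ = 0.759180, cos λ = -0.650880.
East component: ΔE = −sin λ·ΔX + cos λ·ΔY = −(0.759180)(-559) + (-0.650880)(-47) = 454.97 m.
1° of latitude spans 111300 m; at latitude φ, 1° of longitude spans that × cos φ = 102180.8 m, so Δλ = 454.97 / 102180.8 × 3600 = 16.029″.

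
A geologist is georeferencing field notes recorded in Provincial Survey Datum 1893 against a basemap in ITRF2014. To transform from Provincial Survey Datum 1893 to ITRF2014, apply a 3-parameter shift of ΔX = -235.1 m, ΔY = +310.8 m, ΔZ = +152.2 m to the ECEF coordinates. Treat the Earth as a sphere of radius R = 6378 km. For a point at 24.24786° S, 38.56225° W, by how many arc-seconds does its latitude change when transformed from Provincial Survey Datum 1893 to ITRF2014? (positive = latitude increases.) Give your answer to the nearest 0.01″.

Δφ = -0.53″

sin φ = -0.410685, cos φ = 0.911777, sin λ = -0.623365, cos λ = 0.781931.
North component: ΔN = −sin φ cos λ·ΔX − sin φ sin λ·ΔY + cos φ·ΔZ = −(-0.410685)(0.781931)(-235.1) − (-0.410685)(-0.623365)(310.8) + (0.911777)(152.2) = -16.29 m.
1° of latitude spans πR/180 = 111317 m, so Δφ = -16.29 / 111317 × 3600 = -0.527″.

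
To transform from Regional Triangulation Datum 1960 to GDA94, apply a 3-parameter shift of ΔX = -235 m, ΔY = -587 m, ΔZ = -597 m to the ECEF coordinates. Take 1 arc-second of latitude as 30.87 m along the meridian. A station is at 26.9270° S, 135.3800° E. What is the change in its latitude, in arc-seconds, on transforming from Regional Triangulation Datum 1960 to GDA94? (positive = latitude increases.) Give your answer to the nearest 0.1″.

sin φ = -0.452855, cos φ = 0.891584, sin λ = 0.702402, cos λ = -0.711781.
North component: ΔN = −sin φ cos λ·ΔX − sin φ sin λ·ΔY + cos φ·ΔZ = −(-0.452855)(-0.711781)(-235) − (-0.452855)(0.702402)(-587) + (0.891584)(-597) = -643.24 m.
1° of latitude spans 3600 × 30.87 = 111132 m, so Δφ = -643.24 / 111132 × 3600 = -20.837″.

Δφ = -20.8″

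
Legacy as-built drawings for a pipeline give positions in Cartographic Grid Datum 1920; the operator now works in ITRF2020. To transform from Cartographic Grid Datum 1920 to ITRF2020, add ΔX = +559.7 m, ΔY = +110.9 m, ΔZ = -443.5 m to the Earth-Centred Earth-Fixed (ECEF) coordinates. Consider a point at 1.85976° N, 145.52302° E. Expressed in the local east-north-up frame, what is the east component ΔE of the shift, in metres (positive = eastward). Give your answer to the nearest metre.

ΔE = -408 m

The local east axis at (φ, λ) is (−sin λ, cos λ, 0), so ΔE = −sin(145.52302°)·559.7 + cos(145.52302°)·110.9 = -408.25 m.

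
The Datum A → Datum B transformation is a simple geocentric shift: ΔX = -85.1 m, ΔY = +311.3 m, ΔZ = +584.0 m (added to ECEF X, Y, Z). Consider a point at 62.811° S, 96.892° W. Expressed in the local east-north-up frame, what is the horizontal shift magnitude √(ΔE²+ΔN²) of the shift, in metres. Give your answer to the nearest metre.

The local east axis at (φ, λ) is (−sin λ, cos λ, 0), so ΔE = −sin(-96.892°)·(-85.1) + cos(-96.892°)·311.3 = -121.84 m.
The local north axis is (−sin φ cos λ, −sin φ sin λ, cos φ), giving ΔN = 9.083 − 274.902 + 266.845 = 1.03 m.
Horizontal magnitude = √(ΔE² + ΔN²) = √((-121.84)² + 1.03²) = 121.84 m.

122 m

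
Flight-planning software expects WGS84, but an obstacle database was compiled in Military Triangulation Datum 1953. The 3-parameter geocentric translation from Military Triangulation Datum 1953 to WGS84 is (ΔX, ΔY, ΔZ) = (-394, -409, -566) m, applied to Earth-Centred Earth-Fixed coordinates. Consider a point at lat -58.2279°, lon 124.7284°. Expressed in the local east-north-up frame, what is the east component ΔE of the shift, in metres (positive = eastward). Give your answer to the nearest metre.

ΔE = 557 m

The local east axis at (φ, λ) is (−sin λ, cos λ, 0), so ΔE = −sin(124.7284°)·(-394) + cos(124.7284°)·(-409) = 556.82 m.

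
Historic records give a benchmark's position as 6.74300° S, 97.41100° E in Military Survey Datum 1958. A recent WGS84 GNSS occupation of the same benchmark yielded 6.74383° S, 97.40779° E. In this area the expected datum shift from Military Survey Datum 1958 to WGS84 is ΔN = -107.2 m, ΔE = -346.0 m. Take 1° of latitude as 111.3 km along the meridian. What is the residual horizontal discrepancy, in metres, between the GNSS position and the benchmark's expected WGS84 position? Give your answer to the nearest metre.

Observed coordinate differences: Δφ = -0.00083°, Δλ = -0.00321°.
Converting to metres (1° lat = 111300 m, cos φ = 0.993083): observed ΔN = -92.4 m, observed ΔE = -354.8 m.
Subtracting the expected shift leaves a residual of -92.4 − (-107.2) = 14.8 m north and -354.8 − (-346.0) = -8.8 m east.
Residual distance = √(14.8² + (-8.8)²) = 17.2 m.

17 m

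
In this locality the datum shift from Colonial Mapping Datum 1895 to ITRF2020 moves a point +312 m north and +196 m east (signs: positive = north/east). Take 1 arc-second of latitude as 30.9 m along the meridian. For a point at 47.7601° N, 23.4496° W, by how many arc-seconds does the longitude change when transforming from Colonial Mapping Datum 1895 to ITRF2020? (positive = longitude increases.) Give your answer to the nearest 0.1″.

Δλ = 9.4″

At latitude 47.7601°, cos φ = 0.672236.
1″ of longitude at this latitude = 30.90 × cos φ = 20.7721 m, so Δλ = 196.0 / 20.7721 = 9.436″.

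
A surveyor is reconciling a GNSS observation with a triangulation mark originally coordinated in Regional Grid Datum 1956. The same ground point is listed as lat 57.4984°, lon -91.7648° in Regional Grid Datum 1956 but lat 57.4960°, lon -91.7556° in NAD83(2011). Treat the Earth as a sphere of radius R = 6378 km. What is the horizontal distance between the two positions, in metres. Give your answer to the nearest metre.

612 m

Δφ = 57.4960° − 57.4984° = -0.0024°; Δλ = -91.7556° − -91.7648° = +0.0092°.
1° along a meridian = πR/180 = 111317 m.
ΔN = Δφ × 111317 = -267.2 m; ΔE = Δλ × 111317 × cos(57.4984°) = +0.0092 × 111317 × 0.537323 = 550.3 m.
Distance = √(ΔE² + ΔN²) = √(550.3² + (-267.2)²) = 611.7 m.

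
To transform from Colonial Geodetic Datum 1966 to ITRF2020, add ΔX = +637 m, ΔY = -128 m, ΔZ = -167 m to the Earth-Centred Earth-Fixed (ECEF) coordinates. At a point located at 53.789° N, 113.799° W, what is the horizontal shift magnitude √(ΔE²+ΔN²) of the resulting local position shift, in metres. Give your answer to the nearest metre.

The local east axis at (φ, λ) is (−sin λ, cos λ, 0), so ΔE = −sin(-113.799°)·637 + cos(-113.799°)·(-128) = 634.49 m.
The local north axis is (−sin φ cos λ, −sin φ sin λ, cos φ), giving ΔN = 207.399 − 94.494 − 98.657 = 14.25 m.
Horizontal magnitude = √(ΔE² + ΔN²) = √(634.49² + 14.25²) = 634.65 m.

635 m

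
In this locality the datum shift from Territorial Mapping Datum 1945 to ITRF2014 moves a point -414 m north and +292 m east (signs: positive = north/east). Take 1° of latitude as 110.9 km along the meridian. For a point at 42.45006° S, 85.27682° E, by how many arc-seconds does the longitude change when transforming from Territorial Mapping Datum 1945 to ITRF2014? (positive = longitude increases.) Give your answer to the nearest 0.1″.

Δλ = 12.8″

At latitude -42.45006°, cos φ = 0.737866.
1° of longitude at this latitude = 110.9 × cos φ = 81.83 km, so Δλ = 292.0 / 81829.3 = 0.0035684° = 12.846″.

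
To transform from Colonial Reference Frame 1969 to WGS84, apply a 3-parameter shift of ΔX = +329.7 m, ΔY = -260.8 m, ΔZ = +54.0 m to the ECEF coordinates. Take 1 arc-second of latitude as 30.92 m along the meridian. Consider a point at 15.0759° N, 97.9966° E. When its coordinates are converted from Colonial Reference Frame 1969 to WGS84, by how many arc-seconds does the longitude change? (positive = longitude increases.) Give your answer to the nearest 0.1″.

Δλ = -9.7″

sin φ = 0.260098, cos φ = 0.965582, sin λ = 0.990276, cos λ = -0.139114.
East component: ΔE = −sin λ·ΔX + cos λ·ΔY = −(0.990276)(329.7) + (-0.139114)(-260.8) = -290.21 m.
1° of latitude spans 3600 × 30.92 = 111312 m; at latitude φ, 1° of longitude spans that × cos φ = 107480.9 m, so Δλ = -290.21 / 107480.9 × 3600 = -9.720″.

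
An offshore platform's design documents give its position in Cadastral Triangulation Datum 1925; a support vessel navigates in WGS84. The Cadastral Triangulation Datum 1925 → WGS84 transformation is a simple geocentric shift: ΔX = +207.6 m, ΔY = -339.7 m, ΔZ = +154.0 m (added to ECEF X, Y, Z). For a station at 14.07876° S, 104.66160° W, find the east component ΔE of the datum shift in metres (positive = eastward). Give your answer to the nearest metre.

At φ = -14.07876°, λ = -104.66160°: sin φ = -0.243255, cos φ = 0.969962, sin λ = -0.967438, cos λ = -0.253110.
ΔE = −sin λ·ΔX + cos λ·ΔY = −(-0.967438)·(207.6) + (-0.253110)·(-339.7) = 286.82 m.

ΔE = 287 m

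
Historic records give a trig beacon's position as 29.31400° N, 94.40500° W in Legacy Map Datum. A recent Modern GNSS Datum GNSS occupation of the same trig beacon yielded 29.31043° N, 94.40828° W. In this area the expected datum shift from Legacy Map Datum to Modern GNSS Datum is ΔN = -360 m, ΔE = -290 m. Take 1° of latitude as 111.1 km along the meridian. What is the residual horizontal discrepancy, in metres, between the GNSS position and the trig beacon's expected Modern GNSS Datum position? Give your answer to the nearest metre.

Observed coordinate differences: Δφ = -0.00357°, Δλ = -0.00328°.
Converting to metres (1° lat = 111100 m, cos φ = 0.871950): observed ΔN = -396.6 m, observed ΔE = -317.7 m.
Subtracting the expected shift leaves a residual of -396.6 − (-360) = -36.6 m north and -317.7 − (-290) = -27.7 m east.
Residual distance = √((-36.6)² + (-27.7)²) = 45.9 m.

46 m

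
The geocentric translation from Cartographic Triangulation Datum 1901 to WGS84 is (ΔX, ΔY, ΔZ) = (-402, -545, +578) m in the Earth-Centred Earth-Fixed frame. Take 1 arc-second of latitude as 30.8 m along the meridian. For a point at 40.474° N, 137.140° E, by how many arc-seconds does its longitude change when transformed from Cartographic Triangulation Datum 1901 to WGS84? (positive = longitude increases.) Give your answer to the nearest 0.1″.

Δλ = 28.7″

sin φ = 0.649103, cos φ = 0.760701, sin λ = 0.680209, cos λ = -0.733018.
East component: ΔE = −sin λ·ΔX + cos λ·ΔY = −(0.680209)(-402) + (-0.733018)(-545) = 672.94 m.
1° of latitude spans 3600 × 30.80 = 110880 m; at latitude φ, 1° of longitude spans that × cos φ = 84346.5 m, so Δλ = 672.94 / 84346.5 × 3600 = 28.722″.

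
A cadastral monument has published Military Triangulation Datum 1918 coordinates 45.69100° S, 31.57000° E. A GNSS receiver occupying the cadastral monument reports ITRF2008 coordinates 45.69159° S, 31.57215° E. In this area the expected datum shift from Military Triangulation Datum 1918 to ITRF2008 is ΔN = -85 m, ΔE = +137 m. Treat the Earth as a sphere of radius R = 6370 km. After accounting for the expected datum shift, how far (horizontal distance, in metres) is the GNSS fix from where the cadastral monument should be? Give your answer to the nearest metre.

Observed coordinate differences: Δφ = -0.00059°, Δλ = +0.00215°.
Converting to metres (1° lat = 111177 m, cos φ = 0.698528): observed ΔN = -65.6 m, observed ΔE = 167.0 m.
Subtracting the expected shift leaves a residual of -65.6 − (-85) = 19.4 m north and 167.0 − (137) = 30.0 m east.
Residual distance = √(19.4² + 30.0²) = 35.7 m.

36 m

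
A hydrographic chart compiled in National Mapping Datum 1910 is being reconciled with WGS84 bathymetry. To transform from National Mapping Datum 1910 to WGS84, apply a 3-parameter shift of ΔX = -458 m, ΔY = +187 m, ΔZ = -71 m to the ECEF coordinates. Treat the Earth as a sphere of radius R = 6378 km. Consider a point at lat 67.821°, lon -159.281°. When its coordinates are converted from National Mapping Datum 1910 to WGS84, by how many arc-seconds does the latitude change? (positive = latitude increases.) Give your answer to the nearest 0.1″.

sin φ = 0.926009, cos φ = 0.377501, sin λ = -0.353785, cos λ = -0.935327.
North component: ΔN = −sin φ cos λ·ΔX − sin φ sin λ·ΔY + cos φ·ΔZ = −(0.926009)(-0.935327)(-458) − (0.926009)(-0.353785)(187) + (0.377501)(-71) = -362.22 m.
1° of latitude spans πR/180 = 111317 m, so Δφ = -362.22 / 111317 × 3600 = -11.714″.

Δφ = -11.7″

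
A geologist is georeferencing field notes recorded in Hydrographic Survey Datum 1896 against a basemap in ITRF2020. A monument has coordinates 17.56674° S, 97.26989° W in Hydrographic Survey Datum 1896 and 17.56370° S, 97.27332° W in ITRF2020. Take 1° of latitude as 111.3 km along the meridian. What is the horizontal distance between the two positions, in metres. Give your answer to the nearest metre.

Δφ = -17.56370° − -17.56674° = +0.00304°; Δλ = -97.27332° − -97.26989° = -0.00343°.
ΔN = Δφ × 111300 = 338.4 m; ΔE = Δλ × 111300 × cos(-17.56674°) = -0.00343 × 111300 × 0.953366 = -364.0 m.
Distance = √(ΔE² + ΔN²) = √((-364.0)² + 338.4²) = 496.9 m.

497 m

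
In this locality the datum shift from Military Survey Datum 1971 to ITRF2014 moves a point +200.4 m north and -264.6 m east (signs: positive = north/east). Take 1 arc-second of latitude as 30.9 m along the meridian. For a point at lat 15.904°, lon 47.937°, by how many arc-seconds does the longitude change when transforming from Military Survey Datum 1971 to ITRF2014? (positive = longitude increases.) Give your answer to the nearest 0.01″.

Δλ = -8.90″

At latitude 15.904°, cos φ = 0.961722.
1″ of longitude at this latitude = 30.90 × cos φ = 29.7172 m, so Δλ = -264.6 / 29.7172 = -8.904″.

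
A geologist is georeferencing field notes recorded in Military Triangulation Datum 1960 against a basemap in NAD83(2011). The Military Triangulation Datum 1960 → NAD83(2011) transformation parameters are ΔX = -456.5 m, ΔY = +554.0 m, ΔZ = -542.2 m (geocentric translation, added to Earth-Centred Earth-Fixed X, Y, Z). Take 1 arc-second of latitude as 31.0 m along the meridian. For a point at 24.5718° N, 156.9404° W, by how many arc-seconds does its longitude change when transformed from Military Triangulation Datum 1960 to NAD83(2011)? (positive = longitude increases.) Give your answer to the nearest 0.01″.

Δλ = -24.42″

sin φ = 0.415833, cos φ = 0.909441, sin λ = -0.391688, cos λ = -0.920098.
East component: ΔE = −sin λ·ΔX + cos λ·ΔY = −(-0.391688)(-456.5) + (-0.920098)(554.0) = -688.54 m.
1° of latitude spans 3600 × 31.00 = 111600 m; at latitude φ, 1° of longitude spans that × cos φ = 101493.6 m, so Δλ = -688.54 / 101493.6 × 3600 = -24.423″.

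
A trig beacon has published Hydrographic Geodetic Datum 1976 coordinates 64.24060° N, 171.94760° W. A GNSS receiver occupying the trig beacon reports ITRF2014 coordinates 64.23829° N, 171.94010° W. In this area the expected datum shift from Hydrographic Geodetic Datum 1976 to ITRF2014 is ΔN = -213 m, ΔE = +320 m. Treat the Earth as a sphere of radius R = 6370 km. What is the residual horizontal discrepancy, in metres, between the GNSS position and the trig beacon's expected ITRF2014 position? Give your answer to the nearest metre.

61 m

Observed coordinate differences: Δφ = -0.00231°, Δλ = +0.00750°.
Converting to metres (1° lat = 111177 m, cos φ = 0.434593): observed ΔN = -256.8 m, observed ΔE = 362.4 m.
Subtracting the expected shift leaves a residual of -256.8 − (-213) = -43.8 m north and 362.4 − (320) = 42.4 m east.
Residual distance = √((-43.8)² + 42.4²) = 61.0 m.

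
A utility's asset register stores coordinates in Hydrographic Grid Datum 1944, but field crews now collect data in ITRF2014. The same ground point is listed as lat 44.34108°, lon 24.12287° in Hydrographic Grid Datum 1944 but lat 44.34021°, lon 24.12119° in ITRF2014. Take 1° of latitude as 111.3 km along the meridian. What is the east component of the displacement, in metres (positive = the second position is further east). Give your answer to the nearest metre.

Δφ = 44.34021° − 44.34108° = -0.00087°; Δλ = 24.12119° − 24.12287° = -0.00168°.
ΔN = Δφ × 111300 = -96.8 m; ΔE = Δλ × 111300 × cos(44.34108°) = -0.00168 × 111300 × 0.715192 = -133.7 m.

ΔE = -134 m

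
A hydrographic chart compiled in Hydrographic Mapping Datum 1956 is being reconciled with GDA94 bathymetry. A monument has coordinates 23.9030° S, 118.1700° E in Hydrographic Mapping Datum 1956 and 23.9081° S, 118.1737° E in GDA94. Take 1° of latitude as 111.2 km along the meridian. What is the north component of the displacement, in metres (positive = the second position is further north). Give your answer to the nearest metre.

Δφ = -23.9081° − -23.9030° = -0.0051°; Δλ = 118.1737° − 118.1700° = +0.0037°.
ΔN = Δφ × 111200 = -567.1 m; ΔE = Δλ × 111200 × cos(-23.9030°) = +0.0037 × 111200 × 0.914233 = 376.2 m.

ΔN = -567 m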